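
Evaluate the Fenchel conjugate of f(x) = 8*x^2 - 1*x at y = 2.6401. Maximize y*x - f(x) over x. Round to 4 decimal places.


f*(y) = sup_x {y*x - a*x^2 - b*x} = sup_x {(y-b)*x - a*x^2}
FOC: (y - b) - 2a*x = 0 => x* = (y - b)/(2a)
x* = (2.6401 + 1)/(2*8) = 0.2275
f*(2.6401) = (y-b)^2/(4a) = (2.6401 + 1)^2/(4*8)
= 13.2503/32 = 0.4141


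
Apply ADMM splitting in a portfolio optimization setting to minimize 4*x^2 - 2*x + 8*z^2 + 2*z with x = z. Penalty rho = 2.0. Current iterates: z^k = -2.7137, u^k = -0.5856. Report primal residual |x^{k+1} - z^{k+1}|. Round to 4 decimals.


ADMM iteration with rho = 2.0, z^k = -2.7137, u^k = -0.5856
Step 1: x-update.
Minimize 4*x^2 - 2*x + (2.0/2)*(x + 2.7137 - 0.5856)^2
FOC: (2*4 + 2.0)*x = 2 + 2.0*(-2.7137 + 0.5856)
x^{k+1} = -0.2256
Step 2: z-update.
Minimize 8*z^2 + 2*z + (2.0/2)*(-0.2256 - z - 0.5856)^2
FOC: (2*8 + 2.0)*z = -2 + 2.0*(-0.2256 - 0.5856)
z^{k+1} = -0.2012
Step 3: u-update.
u^{k+1} = -0.5856 - 0.2256 + 0.2012 = -0.61
Step 4: Primal residual = |-0.2256 + 0.2012| = 0.0244


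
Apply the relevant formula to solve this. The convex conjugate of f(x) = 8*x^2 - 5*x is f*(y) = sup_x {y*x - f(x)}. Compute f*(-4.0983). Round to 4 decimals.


f*(y) = sup_x {y*x - a*x^2 - b*x} = sup_x {(y-b)*x - a*x^2}
FOC: (y - b) - 2a*x = 0 => x* = (y - b)/(2a)
x* = (-4.0983 + 5)/(2*8) = 0.0564
f*(-4.0983) = (y-b)^2/(4a) = (-4.0983 + 5)^2/(4*8)
= 0.8131/32 = 0.0254


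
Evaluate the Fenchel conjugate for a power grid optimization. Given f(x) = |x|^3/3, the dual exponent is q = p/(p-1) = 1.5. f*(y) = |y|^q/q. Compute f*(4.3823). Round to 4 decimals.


The conjugate exponent q satisfies 1/p + 1/q = 1.
p = 3, so q = 3/(3 - 1) = 1.5
|y|^q = 4.3823^1.5 = 9.1739
f*(4.3823) = 9.1739 / 1.5 = 6.1159


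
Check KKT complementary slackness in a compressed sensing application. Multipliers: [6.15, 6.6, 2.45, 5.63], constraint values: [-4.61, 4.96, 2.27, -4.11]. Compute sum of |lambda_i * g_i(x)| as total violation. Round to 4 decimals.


KKT complementary slackness check:
lambda_1 * g_1 = 6.15 * -4.61 = -28.3515
lambda_2 * g_2 = 6.6 * 4.96 = 32.736
lambda_3 * g_3 = 2.45 * 2.27 = 5.5615
lambda_4 * g_4 = 5.63 * -4.11 = -23.1393
Total violation = 28.3515 + 32.736 + 5.5615 + 23.1393 = 89.7883


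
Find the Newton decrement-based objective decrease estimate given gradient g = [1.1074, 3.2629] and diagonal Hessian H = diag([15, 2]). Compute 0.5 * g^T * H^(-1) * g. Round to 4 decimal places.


Step 1: H is diagonal, so H^(-1) * g = [0.0738, 1.6315].
Step 2: g^T H^(-1) g = sum_i g_i^2 / H_ii
  = (1.1074)^2/15 + (3.2629)^2/2
  = 0.0818 + 5.3233 = 5.405
Step 3: Objective decrease = 0.5 * g^T H^(-1) g = 2.7025


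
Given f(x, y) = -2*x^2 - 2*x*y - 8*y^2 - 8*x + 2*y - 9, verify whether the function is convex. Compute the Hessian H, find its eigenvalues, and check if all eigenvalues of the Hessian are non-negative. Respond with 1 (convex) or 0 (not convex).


The Hessian of f(x,y) = -2*x^2 - 2*x*y - 8*y^2 - 8*x + 2*y - 9 is:
H = [[-4, -2], [-2, -16]]
Trace = -4 - 16 = -20
Determinant = -4*-16 - (-2)^2 = 60
Discriminant = (-20)^2 - 4*60 = 160.0
Eigenvalues: lambda_1 = -16.3246, lambda_2 = -3.6754
The function is not convex.

0


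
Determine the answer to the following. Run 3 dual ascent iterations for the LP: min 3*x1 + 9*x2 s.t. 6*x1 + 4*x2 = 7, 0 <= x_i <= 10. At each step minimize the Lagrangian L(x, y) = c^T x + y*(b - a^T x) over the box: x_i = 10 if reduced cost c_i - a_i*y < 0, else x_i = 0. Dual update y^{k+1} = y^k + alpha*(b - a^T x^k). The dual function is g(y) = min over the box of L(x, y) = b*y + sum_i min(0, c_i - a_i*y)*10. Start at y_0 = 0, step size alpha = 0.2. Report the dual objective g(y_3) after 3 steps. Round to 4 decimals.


Dual ascent for LP: min 3*x1 + 9*x2, 6*x1 + 4*x2 = 7, 0 <= x_i <= 10
Step 1: y^k = 0.0, reduced costs: (3.0, 9.0)
  x^k = (0.0, 0.0), subgradient = b - a^T x = 7.0
  y^{k+1} = 0.0 + 0.2*7.0 = 1.4
Step 2: y^k = 1.4, reduced costs: (-5.4, 3.4)
  x^k = (10.0, 0.0), subgradient = b - a^T x = -53.0
  y^{k+1} = 1.4 + 0.2*-53.0 = -9.2
Step 3: y^k = -9.2, reduced costs: (58.2, 45.8)
  x^k = (0.0, 0.0), subgradient = b - a^T x = 7.0
  y^{k+1} = -9.2 + 0.2*7.0 = -7.8
Dual objective at y_3 = -7.8: reduced costs (49.8, 40.2), box minimizer x = (0.0, 0.0)
g(y_3) = b*y + (c1 - a1*y)*x1 + (c2 - a2*y)*x2 = 7*(-7.8) + 49.8*0.0 + 40.2*0.0 = -54.6 + 0.0 + 0.0 = -54.6


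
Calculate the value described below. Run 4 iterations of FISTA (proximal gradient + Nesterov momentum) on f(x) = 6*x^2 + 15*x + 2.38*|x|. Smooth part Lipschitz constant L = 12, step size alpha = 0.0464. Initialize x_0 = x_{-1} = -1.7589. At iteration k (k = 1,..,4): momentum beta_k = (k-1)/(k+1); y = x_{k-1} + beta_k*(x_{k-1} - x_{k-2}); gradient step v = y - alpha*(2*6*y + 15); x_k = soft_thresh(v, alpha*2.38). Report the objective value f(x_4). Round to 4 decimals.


FISTA on f(x) = 6*x^2 + 15*x + 2.38*|x|
L = 12, alpha = 0.0464
Iteration 1: beta = 0.0, y = -1.7589 + 0.0*(-1.7589 + 1.7589) = -1.7589
  grad(y) = -6.1068, v = y - alpha*grad = -1.4755
  prox(v) = soft_thresh(-1.4755, 0.1104) = -1.3651
Iteration 2: beta = 0.3333, y = -1.3651 + 0.3333*(-1.3651 + 1.7589) = -1.2338
  grad(y) = 0.1938, v = y - alpha*grad = -1.2428
  prox(v) = soft_thresh(-1.2428, 0.1104) = -1.1324
Iteration 3: beta = 0.5, y = -1.1324 + 0.5*(-1.1324 + 1.3651) = -1.0161
  grad(y) = 2.8073, v = y - alpha*grad = -1.1463
  prox(v) = soft_thresh(-1.1463, 0.1104) = -1.0359
Iteration 4: beta = 0.6, y = -1.0359 + 0.6*(-1.0359 + 1.1324) = -0.978
  grad(y) = 3.2644, v = y - alpha*grad = -1.1294
  prox(v) = soft_thresh(-1.1294, 0.1104) = -1.019
f(x_4) = 6*(-1.019)^2 + 15*(-1.019) + 2.38*|-1.019| = -6.6296


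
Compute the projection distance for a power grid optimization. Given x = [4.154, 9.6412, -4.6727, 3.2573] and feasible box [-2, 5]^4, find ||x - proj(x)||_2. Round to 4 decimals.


Project each component onto [-2, 5].
clip(4.154) = 4.154, clip(9.6412) = 5.0, clip(-4.6727) = -2.0, clip(3.2573) = 3.2573
Projection = [4.154, 5.0, -2.0, 3.2573]
Squared diffs: [0.0, 21.5407, 7.1433, 0.0]
Distance = sqrt(28.684) = 5.3558


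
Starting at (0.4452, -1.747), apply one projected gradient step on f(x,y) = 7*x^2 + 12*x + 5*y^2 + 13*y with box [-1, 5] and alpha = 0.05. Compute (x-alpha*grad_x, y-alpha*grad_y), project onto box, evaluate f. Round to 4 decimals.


Step 1: Compute gradient at (0.4452, -1.747).
grad_x = 2*7*0.4452 + 12 = 18.2328
grad_y = 2*5*-1.747 + 13 = -4.47
Step 2: Gradient step.
x_raw = 0.4452 - 0.05*18.2328 = -0.4664
y_raw = -1.747 - 0.05*-4.47 = -1.5235
Step 3: Project onto [-1, 5].
x_proj = clip(-0.4664) = -0.4664
y_proj = clip(-1.5235) = -1.0
Step 4: Evaluate f.
f(-0.4664, -1.0) = -12.0743


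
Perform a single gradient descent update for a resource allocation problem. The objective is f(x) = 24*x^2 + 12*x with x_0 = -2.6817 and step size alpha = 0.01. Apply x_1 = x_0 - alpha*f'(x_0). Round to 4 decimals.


We compute the gradient at x_0 and apply the update.
f'(x) = 48*x + 12
f'(-2.6817) = 48*-2.6817 + 12 = -116.7216
x_1 = -2.6817 - 0.01*-116.7216 = -1.5145


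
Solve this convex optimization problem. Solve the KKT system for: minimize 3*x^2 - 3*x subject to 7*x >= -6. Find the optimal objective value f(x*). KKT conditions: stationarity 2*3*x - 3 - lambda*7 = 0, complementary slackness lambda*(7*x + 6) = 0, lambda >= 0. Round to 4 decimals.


Step 1: Try lambda = 0 (constraint inactive).
Stationarity: 2*3*x - 3 = 0
x* = 3/(2*3) = 0.5
Check constraint: 7*0.5 = 3.5 >= -6 -- satisfied.
Step 2: Compute optimal value.
f(x*) = 3*0.5^2 - 3*0.5 = -0.75


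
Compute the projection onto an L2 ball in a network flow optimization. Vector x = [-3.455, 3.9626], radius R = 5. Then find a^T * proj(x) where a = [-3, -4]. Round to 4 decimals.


Step 1: Compute ||x|| (intermediates to 6 decimals).
||x|| = sqrt((-3.455)^2 + 3.9626^2) = 5.257302
Step 2: Project.
Since ||x|| > R, scale = R/||x|| = 5/5.257302 = 0.951058, proj(x) = scale * x
proj(x) = [-3.285905, 3.768662]
Step 3: Dot product.
a^T * proj(x) = -3*(-3.285905) - 4*3.768662 = -5.2169


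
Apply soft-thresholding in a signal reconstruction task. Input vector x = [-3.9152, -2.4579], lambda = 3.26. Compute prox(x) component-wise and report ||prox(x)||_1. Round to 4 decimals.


Soft-thresholding with lambda = 3.26:
prox(-3.9152) = sign(-3.9152)*max(|-3.9152| - 3.26, 0) = -0.6552
prox(-2.4579) = sign(-2.4579)*max(|-2.4579| - 3.26, 0) = 0.0
prox(x) = [-0.6552, 0.0]
||prox(x)||_1 = 0.6552 + 0.0 = 0.6552


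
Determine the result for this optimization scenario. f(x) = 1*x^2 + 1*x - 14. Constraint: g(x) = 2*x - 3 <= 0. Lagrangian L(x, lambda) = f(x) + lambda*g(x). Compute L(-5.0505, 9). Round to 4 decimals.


Step 1: Evaluate f(x).
f(-5.0505) = 1*(-5.0505)^2 + 1*(-5.0505) - 14 = 6.4571
Step 2: Evaluate g(x).
g(-5.0505) = 2*-5.0505 - 3 = -13.101
Step 3: Compute Lagrangian.
L = 6.4571 + 9*-13.101 = -111.4519


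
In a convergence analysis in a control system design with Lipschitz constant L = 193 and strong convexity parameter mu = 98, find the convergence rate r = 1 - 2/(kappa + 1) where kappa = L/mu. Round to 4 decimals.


Step 1: Compute the condition number.
kappa = L/mu = 193/98 = 1.9694
Step 2: Compute the convergence rate.
r = 1 - 2/(kappa + 1) = 1 - 2*mu/(L + mu) = (L - mu)/(L + mu) = 95/291 = 0.3265


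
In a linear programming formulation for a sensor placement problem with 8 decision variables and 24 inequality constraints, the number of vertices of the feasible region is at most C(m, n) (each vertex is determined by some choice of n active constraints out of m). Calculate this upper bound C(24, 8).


Each vertex corresponds to some choice of n active constraints out of m, so the number of vertices is at most C(m, n) = m! / (n!(m-n)!).
m = 24, n = 8
Numerator: 24 * 23 * 22 * 21 * 20 * 19 * 18 * 17
Denominator: 8! = 40320
C(24, 8) = 735471


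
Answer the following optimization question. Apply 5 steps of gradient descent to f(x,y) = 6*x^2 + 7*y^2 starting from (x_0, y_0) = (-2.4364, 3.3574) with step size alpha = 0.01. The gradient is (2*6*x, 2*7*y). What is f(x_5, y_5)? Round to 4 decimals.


Gradient descent on f(x,y) = 6*x^2 + 7*y^2.
Starting point: (-2.4364, 3.3574), alpha = 0.01
Step 1: grad_x = 2*6*-2.4364 = -29.2368, grad_y = 2*7*3.3574 = 47.0036
  x_1 = -2.4364 - 0.01*-29.2368 = -2.144
  y_1 = 3.3574 - 0.01*47.0036 = 2.8874
Step 2: grad_x = 2*6*-2.144 = -25.7284, grad_y = 2*7*2.8874 = 40.4231
  x_2 = -2.144 - 0.01*-25.7284 = -1.8867
  y_2 = 2.8874 - 0.01*40.4231 = 2.4831
Step 3: grad_x = 2*6*-1.8867 = -22.641, grad_y = 2*7*2.4831 = 34.7639
  x_3 = -1.8867 - 0.01*-22.641 = -1.6603
  y_3 = 2.4831 - 0.01*34.7639 = 2.1355
Step 4: grad_x = 2*6*-1.6603 = -19.9241, grad_y = 2*7*2.1355 = 29.8969
  x_4 = -1.6603 - 0.01*-19.9241 = -1.4611
  y_4 = 2.1355 - 0.01*29.8969 = 1.8365
Step 5: grad_x = 2*6*-1.4611 = -17.5332, grad_y = 2*7*1.8365 = 25.7114
  x_5 = -1.4611 - 0.01*-17.5332 = -1.2858
  y_5 = 1.8365 - 0.01*25.7114 = 1.5794
f(-1.2858, 1.5794) = 6*(-1.2858)^2 + 7*1.5794^2 = 27.381


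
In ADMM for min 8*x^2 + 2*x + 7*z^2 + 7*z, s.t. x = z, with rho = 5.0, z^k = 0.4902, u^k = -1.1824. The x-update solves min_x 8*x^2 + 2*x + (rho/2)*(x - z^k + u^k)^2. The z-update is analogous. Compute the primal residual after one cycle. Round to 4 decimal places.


ADMM iteration with rho = 5.0, z^k = 0.4902, u^k = -1.1824
Step 1: x-update.
Minimize 8*x^2 + 2*x + (5.0/2)*(x - 0.4902 - 1.1824)^2
FOC: (2*8 + 5.0)*x = -2 + 5.0*(0.4902 + 1.1824)
x^{k+1} = 0.303
Step 2: z-update.
Minimize 7*z^2 + 7*z + (5.0/2)*(0.303 - z - 1.1824)^2
FOC: (2*7 + 5.0)*z = -7 + 5.0*(0.303 - 1.1824)
z^{k+1} = -0.5998
Step 3: u-update.
u^{k+1} = -1.1824 + 0.303 + 0.5998 = -0.2796
Step 4: Primal residual = |0.303 + 0.5998| = 0.9028


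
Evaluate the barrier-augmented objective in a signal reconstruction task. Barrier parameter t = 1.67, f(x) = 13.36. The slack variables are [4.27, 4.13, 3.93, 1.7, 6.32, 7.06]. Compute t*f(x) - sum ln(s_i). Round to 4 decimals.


Step 1: Compute log-barrier.
ln values: [1.4516, 1.4183, 1.3686, 0.5306, 1.8437, 1.9544]
phi = -(1.4516 + 1.4183 + 1.3686 + 0.5306 + 1.8437 + 1.9544) = -8.5673
Step 2: Compute augmented objective.
t*f(x) = 1.67*13.36 = 22.3112
Total = 22.3112 - 8.5673 = 13.7439


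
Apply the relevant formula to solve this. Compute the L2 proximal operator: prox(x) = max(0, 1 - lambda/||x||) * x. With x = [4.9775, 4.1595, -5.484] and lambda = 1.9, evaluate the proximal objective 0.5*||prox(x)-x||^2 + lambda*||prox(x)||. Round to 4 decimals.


Step 1: Compute ||x||.
||x|| = 8.4942
Step 2: Compute scaling factor.
scale = max(0, 1 - 1.9/8.4942) = 0.7763
Step 3: prox(x) = [3.8641, 3.2291, -4.2573]
||prox(x)|| = 6.5942
Step 4: Proximal objective.
0.5*||prox-x||^2 = 1.805
lambda*||prox|| = 12.529
Total = 14.334


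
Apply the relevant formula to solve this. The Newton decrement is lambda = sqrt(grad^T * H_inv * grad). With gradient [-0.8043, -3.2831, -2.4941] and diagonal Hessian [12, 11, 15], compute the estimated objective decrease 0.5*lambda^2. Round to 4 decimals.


Step 1: H is diagonal, so H^(-1) * g = [-0.067, -0.2985, -0.1663].
Step 2: g^T H^(-1) g = sum_i g_i^2 / H_ii
  = (-0.8043)^2/12 + (-3.2831)^2/11 + (-2.4941)^2/15
  = 0.0539 + 0.9799 + 0.4147 = 1.4485
Step 3: Objective decrease = 0.5 * g^T H^(-1) g = 0.7242


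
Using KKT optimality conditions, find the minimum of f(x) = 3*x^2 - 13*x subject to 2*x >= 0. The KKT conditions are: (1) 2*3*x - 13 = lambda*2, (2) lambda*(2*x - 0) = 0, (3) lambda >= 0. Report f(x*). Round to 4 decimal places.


Step 1: Try lambda = 0 (constraint inactive).
Stationarity: 2*3*x - 13 = 0
x* = 13/(2*3) = 13/6 = 2.1667 (rounded; the exact value 13/6 is used below)
Check constraint: 2*2.1667 = 4.3334 >= 0 -- satisfied.
Step 2: Compute optimal value.
f(x*) = 3*(13/6)^2 - 13*(13/6) = -14.0833


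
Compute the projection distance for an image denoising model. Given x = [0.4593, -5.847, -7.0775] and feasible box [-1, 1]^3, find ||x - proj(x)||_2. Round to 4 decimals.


Project each component onto [-1, 1].
clip(0.4593) = 0.4593, clip(-5.847) = -1.0, clip(-7.0775) = -1.0
Projection = [0.4593, -1.0, -1.0]
Squared diffs: [0.0, 23.4934, 36.936]
Distance = sqrt(60.4294) = 7.7736


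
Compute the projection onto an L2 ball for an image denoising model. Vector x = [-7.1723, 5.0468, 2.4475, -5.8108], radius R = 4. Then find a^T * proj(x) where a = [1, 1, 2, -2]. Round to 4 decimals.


Step 1: Compute ||x|| (intermediates to 6 decimals).
||x|| = sqrt((-7.1723)^2 + 5.0468^2 + 2.4475^2 + (-5.8108)^2) = 10.801284
Step 2: Project.
Since ||x|| > R, scale = R/||x|| = 4/10.801284 = 0.370326, proj(x) = scale * x
proj(x) = [-2.656089, 1.868961, 0.906373, -2.15189]
Step 3: Dot product.
a^T * proj(x) = 1*(-2.656089) + 1*1.868961 + 2*0.906373 - 2*(-2.15189) = 5.3294


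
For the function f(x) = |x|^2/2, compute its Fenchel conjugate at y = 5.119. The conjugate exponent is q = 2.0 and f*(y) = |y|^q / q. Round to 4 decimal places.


The conjugate exponent q satisfies 1/p + 1/q = 1.
p = 2, so q = 2/(2 - 1) = 2.0
|y|^q = 5.119^2.0 = 26.2042
f*(5.119) = 26.2042 / 2.0 = 13.1021


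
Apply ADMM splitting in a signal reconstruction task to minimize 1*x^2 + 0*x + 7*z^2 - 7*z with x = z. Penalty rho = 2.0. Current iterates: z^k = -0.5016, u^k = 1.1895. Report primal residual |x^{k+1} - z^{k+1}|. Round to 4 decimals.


ADMM iteration with rho = 2.0, z^k = -0.5016, u^k = 1.1895
Step 1: x-update.
Minimize 1*x^2 + 0*x + (2.0/2)*(x + 0.5016 + 1.1895)^2
FOC: (2*1 + 2.0)*x = 0 + 2.0*(-0.5016 - 1.1895)
x^{k+1} = -0.8456
Step 2: z-update.
Minimize 7*z^2 - 7*z + (2.0/2)*(-0.8456 - z + 1.1895)^2
FOC: (2*7 + 2.0)*z = 7 + 2.0*(-0.8456 + 1.1895)
z^{k+1} = 0.4805
Step 3: u-update.
u^{k+1} = 1.1895 - 0.8456 - 0.4805 = -0.1365
Step 4: Primal residual = |-0.8456 - 0.4805| = 1.326


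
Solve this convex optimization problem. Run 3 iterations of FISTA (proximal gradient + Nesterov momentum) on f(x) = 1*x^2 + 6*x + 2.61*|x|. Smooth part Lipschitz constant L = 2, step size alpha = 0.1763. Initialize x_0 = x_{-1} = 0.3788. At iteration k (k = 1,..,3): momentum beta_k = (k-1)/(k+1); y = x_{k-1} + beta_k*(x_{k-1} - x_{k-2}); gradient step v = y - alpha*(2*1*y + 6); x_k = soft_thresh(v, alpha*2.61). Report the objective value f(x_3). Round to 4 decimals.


FISTA on f(x) = 1*x^2 + 6*x + 2.61*|x|
L = 2, alpha = 0.1763
Iteration 1: beta = 0.0, y = 0.3788 + 0.0*(0.3788 - 0.3788) = 0.3788
  grad(y) = 6.7576, v = y - alpha*grad = -0.8126
  prox(v) = soft_thresh(-0.8126, 0.4601) = -0.3524
Iteration 2: beta = 0.3333, y = -0.3524 + 0.3333*(-0.3524 - 0.3788) = -0.5962
  grad(y) = 4.8077, v = y - alpha*grad = -1.4438
  prox(v) = soft_thresh(-1.4438, 0.4601) = -0.9836
Iteration 3: beta = 0.5, y = -0.9836 + 0.5*(-0.9836 + 0.3524) = -1.2992
  grad(y) = 3.4016, v = y - alpha*grad = -1.8989
  prox(v) = soft_thresh(-1.8989, 0.4601) = -1.4388
f(x_3) = 1*(-1.4388)^2 + 6*(-1.4388) + 2.61*|-1.4388| = -2.8074


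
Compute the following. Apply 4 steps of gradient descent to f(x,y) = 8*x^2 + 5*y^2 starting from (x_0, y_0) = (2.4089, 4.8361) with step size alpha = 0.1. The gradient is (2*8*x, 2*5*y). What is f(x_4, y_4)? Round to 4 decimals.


Gradient descent on f(x,y) = 8*x^2 + 5*y^2.
Starting point: (2.4089, 4.8361), alpha = 0.1
Step 1: grad_x = 2*8*2.4089 = 38.5424, grad_y = 2*5*4.8361 = 48.361
  x_1 = 2.4089 - 0.1*38.5424 = -1.4453
  y_1 = 4.8361 - 0.1*48.361 = -0.0
Step 2: grad_x = 2*8*-1.4453 = -23.1254, grad_y = 2*5*-0.0 = -0.0
  x_2 = -1.4453 - 0.1*-23.1254 = 0.8672
  y_2 = -0.0 - 0.1*-0.0 = 0.0
Step 3: grad_x = 2*8*0.8672 = 13.8753, grad_y = 2*5*0.0 = 0.0
  x_3 = 0.8672 - 0.1*13.8753 = -0.5203
  y_3 = 0.0 - 0.1*0.0 = 0.0
Step 4: grad_x = 2*8*-0.5203 = -8.3252, grad_y = 2*5*0.0 = 0.0
  x_4 = -0.5203 - 0.1*-8.3252 = 0.3122
  y_4 = 0.0 - 0.1*0.0 = 0.0
f(0.3122, 0.0) = 8*0.3122^2 + 5*0.0^2 = 0.7797


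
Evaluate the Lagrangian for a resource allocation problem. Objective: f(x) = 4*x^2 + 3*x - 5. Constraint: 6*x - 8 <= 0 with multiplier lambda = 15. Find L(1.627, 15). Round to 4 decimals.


Step 1: Evaluate f(x).
f(1.627) = 4*1.627^2 + 3*1.627 - 5 = 10.4695
Step 2: Evaluate g(x).
g(1.627) = 6*1.627 - 8 = 1.762
Step 3: Compute Lagrangian.
L = 10.4695 + 15*1.762 = 36.8995


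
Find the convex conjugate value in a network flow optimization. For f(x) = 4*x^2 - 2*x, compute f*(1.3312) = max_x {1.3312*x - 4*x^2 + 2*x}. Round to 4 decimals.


f*(y) = sup_x {y*x - a*x^2 - b*x} = sup_x {(y-b)*x - a*x^2}
FOC: (y - b) - 2a*x = 0 => x* = (y - b)/(2a)
x* = (1.3312 + 2)/(2*4) = 0.4164
f*(1.3312) = (y-b)^2/(4a) = (1.3312 + 2)^2/(4*4)
= 11.0969/16 = 0.6936


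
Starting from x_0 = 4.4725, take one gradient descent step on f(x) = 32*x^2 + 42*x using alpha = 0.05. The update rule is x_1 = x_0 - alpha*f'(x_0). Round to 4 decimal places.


We compute the gradient at x_0 and apply the update.
f'(x) = 64*x + 42
f'(4.4725) = 64*4.4725 + 42 = 328.24
x_1 = 4.4725 - 0.05*328.24 = -11.9395


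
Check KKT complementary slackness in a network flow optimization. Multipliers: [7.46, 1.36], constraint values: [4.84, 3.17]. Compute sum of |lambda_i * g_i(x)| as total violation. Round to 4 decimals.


KKT complementary slackness check:
lambda_1 * g_1 = 7.46 * 4.84 = 36.1064
lambda_2 * g_2 = 1.36 * 3.17 = 4.3112
Total violation = 36.1064 + 4.3112 = 40.4176


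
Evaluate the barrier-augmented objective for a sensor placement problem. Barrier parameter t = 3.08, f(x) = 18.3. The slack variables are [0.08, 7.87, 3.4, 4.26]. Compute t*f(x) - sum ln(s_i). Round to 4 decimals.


Step 1: Compute log-barrier.
ln values: [-2.5257, 2.0631, 1.2238, 1.4493]
phi = -(-2.5257 + 2.0631 + 1.2238 + 1.4493) = -2.2104
Step 2: Compute augmented objective.
t*f(x) = 3.08*18.3 = 56.364
Total = 56.364 - 2.2104 = 54.1536


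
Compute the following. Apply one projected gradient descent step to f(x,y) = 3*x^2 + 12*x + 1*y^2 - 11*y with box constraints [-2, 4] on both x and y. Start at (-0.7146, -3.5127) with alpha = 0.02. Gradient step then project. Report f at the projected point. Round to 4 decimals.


Step 1: Compute gradient at (-0.7146, -3.5127).
grad_x = 2*3*-0.7146 + 12 = 7.7124
grad_y = 2*1*-3.5127 - 11 = -18.0254
Step 2: Gradient step.
x_raw = -0.7146 - 0.02*7.7124 = -0.8688
y_raw = -3.5127 - 0.02*-18.0254 = -3.1522
Step 3: Project onto [-2, 4].
x_proj = clip(-0.8688) = -0.8688
y_proj = clip(-3.1522) = -2.0
Step 4: Evaluate f.
f(-0.8688, -2.0) = 17.8385


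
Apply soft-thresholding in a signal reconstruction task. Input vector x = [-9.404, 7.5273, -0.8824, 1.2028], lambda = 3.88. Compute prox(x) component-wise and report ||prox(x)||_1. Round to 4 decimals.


Soft-thresholding with lambda = 3.88:
prox(-9.404) = sign(-9.404)*max(|-9.404| - 3.88, 0) = -5.524
prox(7.5273) = sign(7.5273)*max(|7.5273| - 3.88, 0) = 3.6473
prox(-0.8824) = sign(-0.8824)*max(|-0.8824| - 3.88, 0) = 0.0
prox(1.2028) = sign(1.2028)*max(|1.2028| - 3.88, 0) = 0.0
prox(x) = [-5.524, 3.6473, 0.0, 0.0]
||prox(x)||_1 = 5.524 + 3.6473 + 0.0 + 0.0 = 9.1713


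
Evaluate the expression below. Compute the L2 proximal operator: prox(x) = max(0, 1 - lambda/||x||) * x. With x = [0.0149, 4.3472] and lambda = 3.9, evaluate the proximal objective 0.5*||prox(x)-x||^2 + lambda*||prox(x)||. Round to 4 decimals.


Step 1: Compute ||x||.
||x|| = 4.3472
Step 2: Compute scaling factor.
scale = max(0, 1 - 3.9/4.3472) = 0.1029
Step 3: prox(x) = [0.0015, 0.4472]
||prox(x)|| = 0.4472
Step 4: Proximal objective.
0.5*||prox-x||^2 = 7.605
lambda*||prox|| = 1.7441
Total = 9.3492


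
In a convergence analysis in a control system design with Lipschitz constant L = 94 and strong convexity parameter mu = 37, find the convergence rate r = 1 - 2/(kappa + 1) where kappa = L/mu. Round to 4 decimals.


Step 1: Compute the condition number.
kappa = L/mu = 94/37 = 2.5405
Step 2: Compute the convergence rate.
r = 1 - 2/(kappa + 1) = 1 - 2*mu/(L + mu) = (L - mu)/(L + mu) = 57/131 = 0.4351


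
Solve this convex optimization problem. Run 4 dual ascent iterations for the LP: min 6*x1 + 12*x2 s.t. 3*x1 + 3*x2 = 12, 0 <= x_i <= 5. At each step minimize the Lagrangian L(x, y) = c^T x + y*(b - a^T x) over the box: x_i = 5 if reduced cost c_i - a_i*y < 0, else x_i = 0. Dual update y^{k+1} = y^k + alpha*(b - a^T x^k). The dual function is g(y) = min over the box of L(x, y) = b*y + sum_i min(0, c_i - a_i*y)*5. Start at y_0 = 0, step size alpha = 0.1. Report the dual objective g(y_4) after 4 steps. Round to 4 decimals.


Dual ascent for LP: min 6*x1 + 12*x2, 3*x1 + 3*x2 = 12, 0 <= x_i <= 5
Step 1: y^k = 0.0, reduced costs: (6.0, 12.0)
  x^k = (0.0, 0.0), subgradient = b - a^T x = 12.0
  y^{k+1} = 0.0 + 0.1*12.0 = 1.2
Step 2: y^k = 1.2, reduced costs: (2.4, 8.4)
  x^k = (0.0, 0.0), subgradient = b - a^T x = 12.0
  y^{k+1} = 1.2 + 0.1*12.0 = 2.4
Step 3: y^k = 2.4, reduced costs: (-1.2, 4.8)
  x^k = (5.0, 0.0), subgradient = b - a^T x = -3.0
  y^{k+1} = 2.4 + 0.1*-3.0 = 2.1
Step 4: y^k = 2.1, reduced costs: (-0.3, 5.7)
  x^k = (5.0, 0.0), subgradient = b - a^T x = -3.0
  y^{k+1} = 2.1 + 0.1*-3.0 = 1.8
Dual objective at y_4 = 1.8: reduced costs (0.6, 6.6), box minimizer x = (0.0, 0.0)
g(y_4) = b*y + (c1 - a1*y)*x1 + (c2 - a2*y)*x2 = 12*1.8 + 0.6*0.0 + 6.6*0.0 = 21.6 + 0.0 + 0.0 = 21.6


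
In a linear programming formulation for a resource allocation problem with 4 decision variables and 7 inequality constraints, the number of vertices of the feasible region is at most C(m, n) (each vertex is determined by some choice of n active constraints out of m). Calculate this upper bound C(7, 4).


Each vertex corresponds to some choice of n active constraints out of m, so the number of vertices is at most C(m, n) = m! / (n!(m-n)!).
m = 7, n = 4
Numerator: 7 * 6 * 5 * 4
Denominator: 4! = 24
C(7, 4) = 35


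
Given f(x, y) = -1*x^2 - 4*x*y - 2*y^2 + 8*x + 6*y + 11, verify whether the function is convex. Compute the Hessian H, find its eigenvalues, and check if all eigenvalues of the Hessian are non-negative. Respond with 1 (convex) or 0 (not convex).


The Hessian of f(x,y) = -1*x^2 - 4*x*y - 2*y^2 + 8*x + 6*y + 11 is:
H = [[-2, -4], [-4, -4]]
Trace = -2 - 4 = -6
Determinant = -2*-4 - (-4)^2 = -8
Discriminant = (-6)^2 - 4*-8 = 68.0
Eigenvalues: lambda_1 = -7.1231, lambda_2 = 1.1231
The function is not convex.

0


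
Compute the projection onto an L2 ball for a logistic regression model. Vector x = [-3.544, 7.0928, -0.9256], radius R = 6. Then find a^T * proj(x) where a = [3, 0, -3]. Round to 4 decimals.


Step 1: Compute ||x|| (intermediates to 6 decimals).
||x|| = sqrt((-3.544)^2 + 7.0928^2 + (-0.9256)^2) = 7.982762
Step 2: Project.
Since ||x|| > R, scale = R/||x|| = 6/7.982762 = 0.75162, proj(x) = scale * x
proj(x) = [-2.663741, 5.33109, -0.695699]
Step 3: Dot product.
a^T * proj(x) = 3*(-2.663741) + 0*5.33109 - 3*(-0.695699) = -5.9041


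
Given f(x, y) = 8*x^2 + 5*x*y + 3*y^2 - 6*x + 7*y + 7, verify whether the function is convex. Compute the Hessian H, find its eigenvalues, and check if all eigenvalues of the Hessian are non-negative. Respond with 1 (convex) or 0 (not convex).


The Hessian of f(x,y) = 8*x^2 + 5*x*y + 3*y^2 - 6*x + 7*y + 7 is:
H = [[16, 5], [5, 6]]
Trace = 16 + 6 = 22
Determinant = 16*6 - (5)^2 = 71
Discriminant = (22)^2 - 4*71 = 200.0
Eigenvalues: lambda_1 = 3.9289, lambda_2 = 18.0711
The function is convex.

1


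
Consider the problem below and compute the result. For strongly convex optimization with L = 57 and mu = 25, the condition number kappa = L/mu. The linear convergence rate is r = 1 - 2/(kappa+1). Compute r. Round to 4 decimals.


Step 1: Compute the condition number.
kappa = L/mu = 57/25 = 2.28
Step 2: Compute the convergence rate.
r = 1 - 2/(kappa + 1) = 1 - 2*mu/(L + mu) = (L - mu)/(L + mu) = 32/82 = 0.3902


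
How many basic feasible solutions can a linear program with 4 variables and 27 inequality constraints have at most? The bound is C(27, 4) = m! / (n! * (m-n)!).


Each vertex corresponds to some choice of n active constraints out of m, so the number of vertices is at most C(m, n) = m! / (n!(m-n)!).
m = 27, n = 4
Numerator: 27 * 26 * 25 * 24
Denominator: 4! = 24
C(27, 4) = 17550


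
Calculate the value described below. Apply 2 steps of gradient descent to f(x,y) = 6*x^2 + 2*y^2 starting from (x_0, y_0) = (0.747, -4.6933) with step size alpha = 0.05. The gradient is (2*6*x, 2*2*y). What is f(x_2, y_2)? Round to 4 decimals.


Gradient descent on f(x,y) = 6*x^2 + 2*y^2.
Starting point: (0.747, -4.6933), alpha = 0.05
Step 1: grad_x = 2*6*0.747 = 8.964, grad_y = 2*2*-4.6933 = -18.7732
  x_1 = 0.747 - 0.05*8.964 = 0.2988
  y_1 = -4.6933 - 0.05*-18.7732 = -3.7546
Step 2: grad_x = 2*6*0.2988 = 3.5856, grad_y = 2*2*-3.7546 = -15.0186
  x_2 = 0.2988 - 0.05*3.5856 = 0.1195
  y_2 = -3.7546 - 0.05*-15.0186 = -3.0037
f(0.1195, -3.0037) = 6*0.1195^2 + 2*(-3.0037)^2 = 18.1303


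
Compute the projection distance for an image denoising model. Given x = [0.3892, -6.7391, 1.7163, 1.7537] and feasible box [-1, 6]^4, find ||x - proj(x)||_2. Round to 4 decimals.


Project each component onto [-1, 6].
clip(0.3892) = 0.3892, clip(-6.7391) = -1.0, clip(1.7163) = 1.7163, clip(1.7537) = 1.7537
Projection = [0.3892, -1.0, 1.7163, 1.7537]
Squared diffs: [0.0, 32.9373, 0.0, 0.0]
Distance = sqrt(32.9373) = 5.7391


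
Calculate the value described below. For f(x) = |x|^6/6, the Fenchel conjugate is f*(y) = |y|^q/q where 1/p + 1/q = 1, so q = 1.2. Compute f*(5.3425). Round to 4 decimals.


The conjugate exponent q satisfies 1/p + 1/q = 1.
p = 6, so q = 6/(6 - 1) = 1.2
|y|^q = 5.3425^1.2 = 7.4695
f*(5.3425) = 7.4695 / 1.2 = 6.2246


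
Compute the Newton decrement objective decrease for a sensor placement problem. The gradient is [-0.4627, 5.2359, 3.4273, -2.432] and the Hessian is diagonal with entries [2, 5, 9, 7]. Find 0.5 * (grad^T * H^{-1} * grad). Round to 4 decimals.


Step 1: H is diagonal, so H^(-1) * g = [-0.2314, 1.0472, 0.3808, -0.3474].
Step 2: g^T H^(-1) g = sum_i g_i^2 / H_ii
  = (-0.4627)^2/2 + (5.2359)^2/5 + (3.4273)^2/9 + (-2.432)^2/7
  = 0.107 + 5.4829 + 1.3052 + 0.8449 = 7.7401
Step 3: Objective decrease = 0.5 * g^T H^(-1) g = 3.87


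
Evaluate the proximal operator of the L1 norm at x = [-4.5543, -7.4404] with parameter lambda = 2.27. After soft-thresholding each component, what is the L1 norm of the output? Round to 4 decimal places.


Soft-thresholding with lambda = 2.27:
prox(-4.5543) = sign(-4.5543)*max(|-4.5543| - 2.27, 0) = -2.2843
prox(-7.4404) = sign(-7.4404)*max(|-7.4404| - 2.27, 0) = -5.1704
prox(x) = [-2.2843, -5.1704]
||prox(x)||_1 = 2.2843 + 5.1704 = 7.4547


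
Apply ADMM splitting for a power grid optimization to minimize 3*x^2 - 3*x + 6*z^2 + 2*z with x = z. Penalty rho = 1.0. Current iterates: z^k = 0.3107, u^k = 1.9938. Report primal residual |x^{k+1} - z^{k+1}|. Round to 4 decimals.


ADMM iteration with rho = 1.0, z^k = 0.3107, u^k = 1.9938
Step 1: x-update.
Minimize 3*x^2 - 3*x + (1.0/2)*(x - 0.3107 + 1.9938)^2
FOC: (2*3 + 1.0)*x = 3 + 1.0*(0.3107 - 1.9938)
x^{k+1} = 0.1881
Step 2: z-update.
Minimize 6*z^2 + 2*z + (1.0/2)*(0.1881 - z + 1.9938)^2
FOC: (2*6 + 1.0)*z = -2 + 1.0*(0.1881 + 1.9938)
z^{k+1} = 0.014
Step 3: u-update.
u^{k+1} = 1.9938 + 0.1881 - 0.014 = 2.1679
Step 4: Primal residual = |0.1881 - 0.014| = 0.1741


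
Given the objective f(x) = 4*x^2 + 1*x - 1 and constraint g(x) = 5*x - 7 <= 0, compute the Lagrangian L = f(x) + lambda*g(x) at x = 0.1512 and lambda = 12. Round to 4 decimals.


Step 1: Evaluate f(x).
f(0.1512) = 4*0.1512^2 + 1*0.1512 - 1 = -0.7574
Step 2: Evaluate g(x).
g(0.1512) = 5*0.1512 - 7 = -6.244
Step 3: Compute Lagrangian.
L = -0.7574 + 12*-6.244 = -75.6854


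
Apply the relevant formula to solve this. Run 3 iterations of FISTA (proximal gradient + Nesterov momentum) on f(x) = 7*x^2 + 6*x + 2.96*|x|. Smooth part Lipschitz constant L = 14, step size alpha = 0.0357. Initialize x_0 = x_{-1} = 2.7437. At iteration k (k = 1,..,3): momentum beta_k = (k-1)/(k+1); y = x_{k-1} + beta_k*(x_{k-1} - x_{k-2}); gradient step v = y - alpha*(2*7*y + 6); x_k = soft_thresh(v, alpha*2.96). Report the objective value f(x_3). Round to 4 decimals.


FISTA on f(x) = 7*x^2 + 6*x + 2.96*|x|
L = 14, alpha = 0.0357
Iteration 1: beta = 0.0, y = 2.7437 + 0.0*(2.7437 - 2.7437) = 2.7437
  grad(y) = 44.4118, v = y - alpha*grad = 1.1582
  prox(v) = soft_thresh(1.1582, 0.1057) = 1.0525
Iteration 2: beta = 0.3333, y = 1.0525 + 0.3333*(1.0525 - 2.7437) = 0.4888
  grad(y) = 12.8432, v = y - alpha*grad = 0.0303
  prox(v) = soft_thresh(0.0303, 0.1057) = 0.0
Iteration 3: beta = 0.5, y = 0.0 + 0.5*(0.0 - 1.0525) = -0.5263
  grad(y) = -1.3677, v = y - alpha*grad = -0.4774
  prox(v) = soft_thresh(-0.4774, 0.1057) = -0.3718
f(x_3) = 7*(-0.3718)^2 + 6*(-0.3718) + 2.96*|-0.3718| = -0.1627


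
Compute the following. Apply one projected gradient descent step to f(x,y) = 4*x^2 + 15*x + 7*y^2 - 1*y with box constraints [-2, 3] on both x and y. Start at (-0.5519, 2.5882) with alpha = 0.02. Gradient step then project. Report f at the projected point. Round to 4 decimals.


Step 1: Compute gradient at (-0.5519, 2.5882).
grad_x = 2*4*-0.5519 + 15 = 10.5848
grad_y = 2*7*2.5882 - 1 = 35.2348
Step 2: Gradient step.
x_raw = -0.5519 - 0.02*10.5848 = -0.7636
y_raw = 2.5882 - 0.02*35.2348 = 1.8835
Step 3: Project onto [-2, 3].
x_proj = clip(-0.7636) = -0.7636
y_proj = clip(1.8835) = 1.8835
Step 4: Evaluate f.
f(-0.7636, 1.8835) = 13.828


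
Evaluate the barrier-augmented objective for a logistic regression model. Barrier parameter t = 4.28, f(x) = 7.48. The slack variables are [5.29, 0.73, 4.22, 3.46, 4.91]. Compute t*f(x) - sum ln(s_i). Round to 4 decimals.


Step 1: Compute log-barrier.
ln values: [1.6658, -0.3147, 1.4398, 1.2413, 1.5913]
phi = -(1.6658 - 0.3147 + 1.4398 + 1.2413 + 1.5913) = -5.6235
Step 2: Compute augmented objective.
t*f(x) = 4.28*7.48 = 32.0144
Total = 32.0144 - 5.6235 = 26.3909


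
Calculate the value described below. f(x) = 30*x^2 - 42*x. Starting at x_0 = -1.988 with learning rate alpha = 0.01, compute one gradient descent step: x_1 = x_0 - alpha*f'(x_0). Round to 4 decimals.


We compute the gradient at x_0 and apply the update.
f'(x) = 60*x - 42
f'(-1.988) = 60*-1.988 - 42 = -161.28
x_1 = -1.988 - 0.01*-161.28 = -0.3752


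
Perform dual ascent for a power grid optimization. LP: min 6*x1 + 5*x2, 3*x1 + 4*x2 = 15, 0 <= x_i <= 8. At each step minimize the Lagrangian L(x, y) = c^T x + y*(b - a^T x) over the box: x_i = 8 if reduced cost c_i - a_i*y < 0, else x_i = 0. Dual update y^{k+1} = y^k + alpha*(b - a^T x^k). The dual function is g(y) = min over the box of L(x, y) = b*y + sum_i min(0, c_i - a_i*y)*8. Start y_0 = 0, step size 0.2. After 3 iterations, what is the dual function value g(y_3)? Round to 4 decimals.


Dual ascent for LP: min 6*x1 + 5*x2, 3*x1 + 4*x2 = 15, 0 <= x_i <= 8
Step 1: y^k = 0.0, reduced costs: (6.0, 5.0)
  x^k = (0.0, 0.0), subgradient = b - a^T x = 15.0
  y^{k+1} = 0.0 + 0.2*15.0 = 3.0
Step 2: y^k = 3.0, reduced costs: (-3.0, -7.0)
  x^k = (8.0, 8.0), subgradient = b - a^T x = -41.0
  y^{k+1} = 3.0 + 0.2*-41.0 = -5.2
Step 3: y^k = -5.2, reduced costs: (21.6, 25.8)
  x^k = (0.0, 0.0), subgradient = b - a^T x = 15.0
  y^{k+1} = -5.2 + 0.2*15.0 = -2.2
Dual objective at y_3 = -2.2: reduced costs (12.6, 13.8), box minimizer x = (0.0, 0.0)
g(y_3) = b*y + (c1 - a1*y)*x1 + (c2 - a2*y)*x2 = 15*(-2.2) + 12.6*0.0 + 13.8*0.0 = -33.0 + 0.0 + 0.0 = -33.0


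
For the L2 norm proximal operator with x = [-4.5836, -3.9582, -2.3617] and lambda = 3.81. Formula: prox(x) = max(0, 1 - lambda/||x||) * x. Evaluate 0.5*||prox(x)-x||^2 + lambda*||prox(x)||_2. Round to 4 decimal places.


Step 1: Compute ||x||.
||x|| = 6.5003
Step 2: Compute scaling factor.
scale = max(0, 1 - 3.81/6.5003) = 0.4139
Step 3: prox(x) = [-1.897, -1.6382, -0.9775]
||prox(x)|| = 2.6903
Step 4: Proximal objective.
0.5*||prox-x||^2 = 7.2581
lambda*||prox|| = 10.25
Total = 17.5082


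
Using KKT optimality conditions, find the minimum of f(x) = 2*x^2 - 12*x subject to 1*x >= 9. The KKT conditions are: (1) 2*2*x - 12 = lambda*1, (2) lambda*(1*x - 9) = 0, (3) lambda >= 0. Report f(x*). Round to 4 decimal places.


Step 1: Try lambda = 0 (constraint inactive).
x_unc = 12/(2*2) = 3.0
Check: 1*3.0 = 3.0 < 9 -- violated!
Step 2: Constraint must be active: 1*x = 9
x* = 9/1 = 9.0
lambda = (2*2*9.0 - 12)/1 = 24.0
Step 3: Compute optimal value.
f(x*) = 2*9.0^2 - 12*9.0 = 54.0


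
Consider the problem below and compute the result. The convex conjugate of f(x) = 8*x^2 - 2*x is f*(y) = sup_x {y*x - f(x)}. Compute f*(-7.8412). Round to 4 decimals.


f*(y) = sup_x {y*x - a*x^2 - b*x} = sup_x {(y-b)*x - a*x^2}
FOC: (y - b) - 2a*x = 0 => x* = (y - b)/(2a)
x* = (-7.8412 + 2)/(2*8) = -0.3651
f*(-7.8412) = (y-b)^2/(4a) = (-7.8412 + 2)^2/(4*8)
= 34.1196/32 = 1.0662


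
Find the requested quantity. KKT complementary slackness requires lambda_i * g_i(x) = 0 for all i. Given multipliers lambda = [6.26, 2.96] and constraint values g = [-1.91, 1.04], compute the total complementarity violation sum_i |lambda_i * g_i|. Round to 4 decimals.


KKT complementary slackness check:
lambda_1 * g_1 = 6.26 * -1.91 = -11.9566
lambda_2 * g_2 = 2.96 * 1.04 = 3.0784
Total violation = 11.9566 + 3.0784 = 15.035


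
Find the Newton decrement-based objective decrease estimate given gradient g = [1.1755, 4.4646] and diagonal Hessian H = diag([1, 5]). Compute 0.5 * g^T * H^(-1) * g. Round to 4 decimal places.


Step 1: H is diagonal, so H^(-1) * g = [1.1755, 0.8929].
Step 2: g^T H^(-1) g = sum_i g_i^2 / H_ii
  = (1.1755)^2/1 + (4.4646)^2/5
  = 1.3818 + 3.9865 = 5.3683
Step 3: Objective decrease = 0.5 * g^T H^(-1) g = 2.6842


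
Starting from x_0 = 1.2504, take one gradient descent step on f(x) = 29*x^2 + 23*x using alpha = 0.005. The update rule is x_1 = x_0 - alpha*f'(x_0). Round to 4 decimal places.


We compute the gradient at x_0 and apply the update.
f'(x) = 58*x + 23
f'(1.2504) = 58*1.2504 + 23 = 95.5232
x_1 = 1.2504 - 0.005*95.5232 = 0.7728


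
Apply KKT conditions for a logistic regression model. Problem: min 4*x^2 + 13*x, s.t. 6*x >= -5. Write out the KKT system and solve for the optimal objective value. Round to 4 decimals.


Step 1: Try lambda = 0 (constraint inactive).
x_unc = -13/(2*4) = -1.625
Check: 6*-1.625 = -9.75 < -5 -- violated!
Step 2: Constraint must be active: 6*x = -5
x* = -5/6 = -0.8333 (rounded; the exact value -5/6 is used below)
lambda = (2*4*(-5/6) + 13)/6 = 1.0556
Step 3: Compute optimal value.
f(x*) = 4*(-5/6)^2 + 13*(-5/6) = -8.0556


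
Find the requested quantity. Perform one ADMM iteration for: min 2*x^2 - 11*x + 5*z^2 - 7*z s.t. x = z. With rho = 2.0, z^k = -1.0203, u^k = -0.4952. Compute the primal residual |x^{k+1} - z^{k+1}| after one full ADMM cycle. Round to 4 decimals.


ADMM iteration with rho = 2.0, z^k = -1.0203, u^k = -0.4952
Step 1: x-update.
Minimize 2*x^2 - 11*x + (2.0/2)*(x + 1.0203 - 0.4952)^2
FOC: (2*2 + 2.0)*x = 11 + 2.0*(-1.0203 + 0.4952)
x^{k+1} = 1.6583
Step 2: z-update.
Minimize 5*z^2 - 7*z + (2.0/2)*(1.6583 - z - 0.4952)^2
FOC: (2*5 + 2.0)*z = 7 + 2.0*(1.6583 - 0.4952)
z^{k+1} = 0.7772
Step 3: u-update.
u^{k+1} = -0.4952 + 1.6583 - 0.7772 = 0.3859
Step 4: Primal residual = |1.6583 - 0.7772| = 0.8811


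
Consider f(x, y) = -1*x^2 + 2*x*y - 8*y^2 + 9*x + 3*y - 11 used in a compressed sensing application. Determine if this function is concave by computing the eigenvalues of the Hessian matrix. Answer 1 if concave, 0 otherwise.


The Hessian of f(x,y) = -1*x^2 + 2*x*y - 8*y^2 + 9*x + 3*y - 11 is:
H = [[-2, 2], [2, -16]]
Trace = -2 - 16 = -18
Determinant = -2*-16 - (2)^2 = 28
Discriminant = (-18)^2 - 4*28 = 212.0
Eigenvalues: lambda_1 = -16.2801, lambda_2 = -1.7199
The function is concave.

1


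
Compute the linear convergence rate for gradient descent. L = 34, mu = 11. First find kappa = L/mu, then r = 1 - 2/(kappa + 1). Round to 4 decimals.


Step 1: Compute the condition number.
kappa = L/mu = 34/11 = 3.0909
Step 2: Compute the convergence rate.
r = 1 - 2/(kappa + 1) = 1 - 2*mu/(L + mu) = (L - mu)/(L + mu) = 23/45 = 0.5111


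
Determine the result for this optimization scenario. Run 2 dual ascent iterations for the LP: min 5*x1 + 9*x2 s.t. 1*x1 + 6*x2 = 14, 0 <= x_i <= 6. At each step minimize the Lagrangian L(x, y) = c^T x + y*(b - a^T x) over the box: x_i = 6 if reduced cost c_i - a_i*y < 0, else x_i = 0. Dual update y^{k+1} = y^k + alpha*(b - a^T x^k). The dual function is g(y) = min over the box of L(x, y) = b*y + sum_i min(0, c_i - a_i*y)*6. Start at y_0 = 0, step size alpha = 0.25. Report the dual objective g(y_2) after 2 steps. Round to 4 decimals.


Dual ascent for LP: min 5*x1 + 9*x2, 1*x1 + 6*x2 = 14, 0 <= x_i <= 6
Step 1: y^k = 0.0, reduced costs: (5.0, 9.0)
  x^k = (0.0, 0.0), subgradient = b - a^T x = 14.0
  y^{k+1} = 0.0 + 0.25*14.0 = 3.5
Step 2: y^k = 3.5, reduced costs: (1.5, -12.0)
  x^k = (0.0, 6.0), subgradient = b - a^T x = -22.0
  y^{k+1} = 3.5 + 0.25*-22.0 = -2.0
Dual objective at y_2 = -2.0: reduced costs (7.0, 21.0), box minimizer x = (0.0, 0.0)
g(y_2) = b*y + (c1 - a1*y)*x1 + (c2 - a2*y)*x2 = 14*(-2.0) + 7.0*0.0 + 21.0*0.0 = -28.0 + 0.0 + 0.0 = -28.0


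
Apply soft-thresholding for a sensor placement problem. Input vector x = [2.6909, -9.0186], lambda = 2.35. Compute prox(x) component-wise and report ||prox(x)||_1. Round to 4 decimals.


Soft-thresholding with lambda = 2.35:
prox(2.6909) = sign(2.6909)*max(|2.6909| - 2.35, 0) = 0.3409
prox(-9.0186) = sign(-9.0186)*max(|-9.0186| - 2.35, 0) = -6.6686
prox(x) = [0.3409, -6.6686]
||prox(x)||_1 = 0.3409 + 6.6686 = 7.0095


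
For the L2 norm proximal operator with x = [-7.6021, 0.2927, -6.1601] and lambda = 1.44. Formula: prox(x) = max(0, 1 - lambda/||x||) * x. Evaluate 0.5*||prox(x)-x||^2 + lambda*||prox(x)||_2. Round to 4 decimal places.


Step 1: Compute ||x||.
||x|| = 9.789
Step 2: Compute scaling factor.
scale = max(0, 1 - 1.44/9.789) = 0.8529
Step 3: prox(x) = [-6.4838, 0.2496, -5.2539]
||prox(x)|| = 8.349
Step 4: Proximal objective.
0.5*||prox-x||^2 = 1.0368
lambda*||prox|| = 12.0226
Total = 13.0594


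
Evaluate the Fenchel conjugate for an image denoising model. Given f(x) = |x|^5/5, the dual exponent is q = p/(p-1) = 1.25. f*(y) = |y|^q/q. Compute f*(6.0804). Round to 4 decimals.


The conjugate exponent q satisfies 1/p + 1/q = 1.
p = 5, so q = 5/(5 - 1) = 1.25
|y|^q = 6.0804^1.25 = 9.5481
f*(6.0804) = 9.5481 / 1.25 = 7.6384
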